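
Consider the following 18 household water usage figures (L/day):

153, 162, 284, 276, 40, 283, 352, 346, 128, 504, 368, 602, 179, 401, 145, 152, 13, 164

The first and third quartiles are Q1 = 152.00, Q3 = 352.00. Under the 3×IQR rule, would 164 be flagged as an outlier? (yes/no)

no

IQR = Q3 − Q1 = 352.00 − 152.00 = 200.00.
Lower fence = Q1 − 3·IQR = 152.00 − 600.00 = -448.00.
Upper fence = Q3 + 3·IQR = 352.00 + 600.00 = 952.00.
164 lies within [-448.00, 952.00].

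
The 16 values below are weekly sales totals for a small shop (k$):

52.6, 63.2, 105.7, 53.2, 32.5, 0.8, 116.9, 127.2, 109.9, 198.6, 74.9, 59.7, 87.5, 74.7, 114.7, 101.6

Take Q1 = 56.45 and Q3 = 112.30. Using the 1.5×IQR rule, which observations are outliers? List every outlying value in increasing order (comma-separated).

198.6

IQR = Q3 − Q1 = 112.30 − 56.45 = 55.85.
Lower fence = Q1 − 1.5·IQR = 56.45 − 83.775 = -27.325.
Upper fence = Q3 + 1.5·IQR = 112.30 + 83.775 = 196.075.
198.6 > 196.075 → outlier.
All remaining values lie within [-27.325, 196.075].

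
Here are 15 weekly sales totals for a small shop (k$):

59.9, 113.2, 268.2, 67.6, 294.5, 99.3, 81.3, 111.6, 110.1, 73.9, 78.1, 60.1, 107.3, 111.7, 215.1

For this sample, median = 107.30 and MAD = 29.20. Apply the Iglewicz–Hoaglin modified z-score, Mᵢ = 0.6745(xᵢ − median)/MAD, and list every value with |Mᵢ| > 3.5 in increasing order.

268.2, 294.5

|Mᵢ| > 3.5 ⇔ |xᵢ − 107.30| > 3.5·29.20/0.6745 = 151.52.
So outliers lie outside [-44.22, 258.82].
268.2: M = 3.72 → outlier.
294.5: M = 4.32 → outlier.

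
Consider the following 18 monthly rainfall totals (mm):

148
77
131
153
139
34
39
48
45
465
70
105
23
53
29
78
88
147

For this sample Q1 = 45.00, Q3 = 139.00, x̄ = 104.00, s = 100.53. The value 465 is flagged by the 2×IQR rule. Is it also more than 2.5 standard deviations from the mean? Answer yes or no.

yes

z = (465 − 104.00) / 100.53 = 3.59.
|z| = 3.59 > 2.5.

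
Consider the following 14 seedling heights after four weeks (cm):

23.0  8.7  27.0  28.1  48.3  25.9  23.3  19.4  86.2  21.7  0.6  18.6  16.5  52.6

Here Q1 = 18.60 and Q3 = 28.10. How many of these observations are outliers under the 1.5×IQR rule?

4

IQR = 9.50; fences at 18.60 − 14.25 = 4.35 and 28.10 + 14.25 = 42.35.
Outside the cutoffs: 0.6, 48.3, 52.6, 86.2.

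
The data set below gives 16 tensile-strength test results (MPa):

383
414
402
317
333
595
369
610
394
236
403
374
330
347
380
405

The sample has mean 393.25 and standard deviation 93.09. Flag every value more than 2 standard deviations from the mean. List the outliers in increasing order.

Cutoffs at x̄ ± 2s: 393.25 ± 2·93.09 = [207.07, 579.43].
595: z = 2.17, |z| > 2 → outlier.
610: z = 2.33, |z| > 2 → outlier.
Every other value lies within [207.07, 579.43].

595, 610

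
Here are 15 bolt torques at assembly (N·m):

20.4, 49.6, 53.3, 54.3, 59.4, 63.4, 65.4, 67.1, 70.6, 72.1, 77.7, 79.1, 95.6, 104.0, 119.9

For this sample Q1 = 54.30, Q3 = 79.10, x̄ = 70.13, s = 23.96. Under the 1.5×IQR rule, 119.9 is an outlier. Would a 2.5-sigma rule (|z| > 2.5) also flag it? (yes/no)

z = (119.9 − 70.13) / 23.96 = 2.08.
|z| = 2.08 ≤ 2.5.

no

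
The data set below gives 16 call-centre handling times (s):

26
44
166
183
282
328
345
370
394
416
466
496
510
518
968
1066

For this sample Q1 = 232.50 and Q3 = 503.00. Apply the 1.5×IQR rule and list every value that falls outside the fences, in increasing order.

968, 1066

IQR = Q3 − Q1 = 503.00 − 232.50 = 270.50.
Lower fence = Q1 − 1.5·IQR = 232.50 − 405.75 = -173.25.
Upper fence = Q3 + 1.5·IQR = 503.00 + 405.75 = 908.75.
968 > 908.75 → outlier.
1066 > 908.75 → outlier.
All remaining values lie within [-173.25, 908.75].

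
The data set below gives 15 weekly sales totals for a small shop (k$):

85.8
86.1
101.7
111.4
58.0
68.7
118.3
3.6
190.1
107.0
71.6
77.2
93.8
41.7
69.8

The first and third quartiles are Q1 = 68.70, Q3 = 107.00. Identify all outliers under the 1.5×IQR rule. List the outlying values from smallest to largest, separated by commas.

IQR = Q3 − Q1 = 107.00 − 68.70 = 38.30.
Lower fence = Q1 − 1.5·IQR = 68.70 − 57.45 = 11.25.
Upper fence = Q3 + 1.5·IQR = 107.00 + 57.45 = 164.45.
3.6 < 11.25 → outlier.
190.1 > 164.45 → outlier.
All remaining values lie within [11.25, 164.45].

3.6, 190.1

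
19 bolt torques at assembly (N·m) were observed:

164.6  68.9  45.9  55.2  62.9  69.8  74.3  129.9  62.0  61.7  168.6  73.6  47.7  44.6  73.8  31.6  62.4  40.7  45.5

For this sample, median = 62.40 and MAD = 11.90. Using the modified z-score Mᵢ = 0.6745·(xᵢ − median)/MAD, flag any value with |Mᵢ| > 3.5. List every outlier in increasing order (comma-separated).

|Mᵢ| > 3.5 ⇔ |xᵢ − 62.40| > 3.5·11.90/0.6745 = 61.75.
So outliers lie outside [0.65, 124.15].
129.9: M = 3.83 → outlier.
164.6: M = 5.79 → outlier.
168.6: M = 6.02 → outlier.

129.9, 164.6, 168.6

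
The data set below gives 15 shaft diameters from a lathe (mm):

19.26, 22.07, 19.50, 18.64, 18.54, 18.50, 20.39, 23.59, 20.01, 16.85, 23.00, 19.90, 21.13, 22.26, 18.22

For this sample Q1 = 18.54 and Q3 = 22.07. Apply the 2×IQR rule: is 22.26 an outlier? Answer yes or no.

no

IQR = Q3 − Q1 = 22.07 − 18.54 = 3.53.
Lower fence = Q1 − 2·IQR = 18.54 − 7.06 = 11.48.
Upper fence = Q3 + 2·IQR = 22.07 + 7.06 = 29.13.
22.26 lies within [11.48, 29.13].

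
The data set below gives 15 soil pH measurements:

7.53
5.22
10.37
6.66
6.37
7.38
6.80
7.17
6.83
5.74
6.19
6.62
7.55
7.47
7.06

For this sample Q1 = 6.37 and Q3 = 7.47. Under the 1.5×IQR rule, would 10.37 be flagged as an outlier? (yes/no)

yes

IQR = Q3 − Q1 = 7.47 − 6.37 = 1.10.
Lower fence = Q1 − 1.5·IQR = 6.37 − 1.65 = 4.72.
Upper fence = Q3 + 1.5·IQR = 7.47 + 1.65 = 9.12.
10.37 lies above the upper fence.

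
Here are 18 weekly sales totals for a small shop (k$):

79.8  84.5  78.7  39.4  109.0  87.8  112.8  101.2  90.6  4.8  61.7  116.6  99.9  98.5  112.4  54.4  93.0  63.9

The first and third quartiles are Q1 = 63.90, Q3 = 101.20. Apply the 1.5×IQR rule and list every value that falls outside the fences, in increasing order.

IQR = Q3 − Q1 = 101.20 − 63.90 = 37.30.
Lower fence = Q1 − 1.5·IQR = 63.90 − 55.95 = 7.95.
Upper fence = Q3 + 1.5·IQR = 101.20 + 55.95 = 157.15.
4.8 < 7.95 → outlier.
All remaining values lie within [7.95, 157.15].

4.8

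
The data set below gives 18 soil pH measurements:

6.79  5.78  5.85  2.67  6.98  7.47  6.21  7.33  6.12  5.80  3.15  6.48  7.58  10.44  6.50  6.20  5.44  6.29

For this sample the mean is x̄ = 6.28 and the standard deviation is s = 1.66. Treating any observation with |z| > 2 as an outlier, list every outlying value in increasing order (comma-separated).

Cutoffs at x̄ ± 2s: 6.28 ± 2·1.66 = [2.96, 9.60].
2.67: z = -2.17, |z| > 2 → outlier.
10.44: z = 2.51, |z| > 2 → outlier.
Every other value lies within [2.96, 9.60].

2.67, 10.44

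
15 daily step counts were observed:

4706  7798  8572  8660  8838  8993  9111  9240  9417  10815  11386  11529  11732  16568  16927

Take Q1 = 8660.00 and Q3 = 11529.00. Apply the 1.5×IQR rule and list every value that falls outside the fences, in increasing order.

16568, 16927

IQR = Q3 − Q1 = 11529.00 − 8660.00 = 2869.00.
Lower fence = Q1 − 1.5·IQR = 8660.00 − 4303.50 = 4356.50.
Upper fence = Q3 + 1.5·IQR = 11529.00 + 4303.50 = 15832.50.
16568 > 15832.50 → outlier.
16927 > 15832.50 → outlier.
All remaining values lie within [4356.50, 15832.50].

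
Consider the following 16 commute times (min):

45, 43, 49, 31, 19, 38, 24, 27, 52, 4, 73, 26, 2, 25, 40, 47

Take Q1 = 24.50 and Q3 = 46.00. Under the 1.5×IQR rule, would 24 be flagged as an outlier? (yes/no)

IQR = Q3 − Q1 = 46.00 − 24.50 = 21.50.
Lower fence = Q1 − 1.5·IQR = 24.50 − 32.25 = -7.75.
Upper fence = Q3 + 1.5·IQR = 46.00 + 32.25 = 78.25.
24 lies within [-7.75, 78.25].

no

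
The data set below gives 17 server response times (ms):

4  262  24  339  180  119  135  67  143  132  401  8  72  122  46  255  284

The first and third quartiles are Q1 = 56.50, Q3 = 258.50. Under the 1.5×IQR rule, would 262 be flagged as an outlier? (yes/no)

IQR = Q3 − Q1 = 258.50 − 56.50 = 202.00.
Lower fence = Q1 − 1.5·IQR = 56.50 − 303.00 = -246.50.
Upper fence = Q3 + 1.5·IQR = 258.50 + 303.00 = 561.50.
262 lies within [-246.50, 561.50].

no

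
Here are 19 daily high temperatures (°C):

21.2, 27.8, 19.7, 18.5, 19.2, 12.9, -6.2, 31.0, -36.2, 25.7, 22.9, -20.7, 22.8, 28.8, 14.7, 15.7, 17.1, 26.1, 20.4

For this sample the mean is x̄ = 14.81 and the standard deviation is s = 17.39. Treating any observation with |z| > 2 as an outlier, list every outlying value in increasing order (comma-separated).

-36.2, -20.7

Cutoffs at x̄ ± 2s: 14.81 ± 2·17.39 = [-19.97, 49.59].
-36.2: z = -2.93, |z| > 2 → outlier.
-20.7: z = -2.04, |z| > 2 → outlier.
Every other value lies within [-19.97, 49.59].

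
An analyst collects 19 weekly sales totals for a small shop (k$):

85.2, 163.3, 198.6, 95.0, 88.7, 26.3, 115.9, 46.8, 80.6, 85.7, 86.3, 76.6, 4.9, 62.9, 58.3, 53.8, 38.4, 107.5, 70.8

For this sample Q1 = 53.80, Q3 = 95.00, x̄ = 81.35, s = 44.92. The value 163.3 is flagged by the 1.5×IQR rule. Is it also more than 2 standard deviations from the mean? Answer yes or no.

no

z = (163.3 − 81.35) / 44.92 = 1.82.
|z| = 1.82 ≤ 2.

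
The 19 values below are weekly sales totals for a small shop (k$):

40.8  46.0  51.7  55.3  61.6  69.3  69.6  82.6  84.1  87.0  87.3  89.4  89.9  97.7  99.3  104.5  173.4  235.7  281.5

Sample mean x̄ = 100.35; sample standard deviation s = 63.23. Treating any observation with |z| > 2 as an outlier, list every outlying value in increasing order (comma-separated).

Cutoffs at x̄ ± 2s: 100.35 ± 2·63.23 = [-26.11, 226.81].
235.7: z = 2.14, |z| > 2 → outlier.
281.5: z = 2.86, |z| > 2 → outlier.
Every other value lies within [-26.11, 226.81].

235.7, 281.5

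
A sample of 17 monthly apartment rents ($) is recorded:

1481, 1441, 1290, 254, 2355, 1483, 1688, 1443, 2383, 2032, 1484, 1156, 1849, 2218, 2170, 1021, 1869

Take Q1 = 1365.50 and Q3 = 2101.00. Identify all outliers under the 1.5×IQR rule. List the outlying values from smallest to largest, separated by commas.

IQR = Q3 − Q1 = 2101.00 − 1365.50 = 735.50.
Lower fence = Q1 − 1.5·IQR = 1365.50 − 1103.25 = 262.25.
Upper fence = Q3 + 1.5·IQR = 2101.00 + 1103.25 = 3204.25.
254 < 262.25 → outlier.
All remaining values lie within [262.25, 3204.25].

254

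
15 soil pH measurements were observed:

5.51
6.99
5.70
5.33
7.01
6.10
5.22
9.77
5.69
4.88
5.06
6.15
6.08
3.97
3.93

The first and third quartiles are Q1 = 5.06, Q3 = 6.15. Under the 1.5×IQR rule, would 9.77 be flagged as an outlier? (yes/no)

IQR = Q3 − Q1 = 6.15 − 5.06 = 1.09.
Lower fence = Q1 − 1.5·IQR = 5.06 − 1.635 = 3.425.
Upper fence = Q3 + 1.5·IQR = 6.15 + 1.635 = 7.785.
9.77 lies above the upper fence.

yes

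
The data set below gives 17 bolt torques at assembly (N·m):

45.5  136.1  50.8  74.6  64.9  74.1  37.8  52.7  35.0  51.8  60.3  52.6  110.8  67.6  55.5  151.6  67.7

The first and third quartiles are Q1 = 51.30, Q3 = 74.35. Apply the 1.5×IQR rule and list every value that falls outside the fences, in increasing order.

110.8, 136.1, 151.6

IQR = Q3 − Q1 = 74.35 − 51.30 = 23.05.
Lower fence = Q1 − 1.5·IQR = 51.30 − 34.575 = 16.725.
Upper fence = Q3 + 1.5·IQR = 74.35 + 34.575 = 108.925.
110.8 > 108.925 → outlier.
136.1 > 108.925 → outlier.
151.6 > 108.925 → outlier.
All remaining values lie within [16.725, 108.925].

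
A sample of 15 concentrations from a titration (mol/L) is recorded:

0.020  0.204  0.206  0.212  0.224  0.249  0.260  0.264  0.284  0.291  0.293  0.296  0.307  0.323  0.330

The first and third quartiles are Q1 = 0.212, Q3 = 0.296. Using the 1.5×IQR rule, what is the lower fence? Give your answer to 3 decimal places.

IQR = Q3 − Q1 = 0.296 − 0.212 = 0.084.
Lower fence = Q1 − 1.5·IQR = 0.212 − 0.126 = 0.086.
Upper fence = Q3 + 1.5·IQR = 0.296 + 0.126 = 0.422.

0.086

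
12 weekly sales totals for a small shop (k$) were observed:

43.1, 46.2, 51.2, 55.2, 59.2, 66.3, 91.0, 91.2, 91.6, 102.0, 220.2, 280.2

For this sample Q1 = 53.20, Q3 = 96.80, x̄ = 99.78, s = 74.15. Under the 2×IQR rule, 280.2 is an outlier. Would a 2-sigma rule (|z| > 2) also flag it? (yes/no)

yes

z = (280.2 − 99.78) / 74.15 = 2.43.
|z| = 2.43 > 2.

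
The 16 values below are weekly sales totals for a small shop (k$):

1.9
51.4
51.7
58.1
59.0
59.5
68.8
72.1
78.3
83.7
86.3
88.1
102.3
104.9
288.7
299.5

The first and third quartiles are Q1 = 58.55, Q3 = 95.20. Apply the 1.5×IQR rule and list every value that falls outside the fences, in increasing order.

1.9, 288.7, 299.5

IQR = Q3 − Q1 = 95.20 − 58.55 = 36.65.
Lower fence = Q1 − 1.5·IQR = 58.55 − 54.975 = 3.575.
Upper fence = Q3 + 1.5·IQR = 95.20 + 54.975 = 150.175.
1.9 < 3.575 → outlier.
288.7 > 150.175 → outlier.
299.5 > 150.175 → outlier.
All remaining values lie within [3.575, 150.175].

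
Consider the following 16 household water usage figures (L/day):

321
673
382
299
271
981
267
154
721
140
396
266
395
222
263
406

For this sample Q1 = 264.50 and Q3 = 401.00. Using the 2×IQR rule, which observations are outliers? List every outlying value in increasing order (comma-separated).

721, 981

IQR = Q3 − Q1 = 401.00 − 264.50 = 136.50.
Lower fence = Q1 − 2·IQR = 264.50 − 273.00 = -8.50.
Upper fence = Q3 + 2·IQR = 401.00 + 273.00 = 674.00.
721 > 674.00 → outlier.
981 > 674.00 → outlier.
All remaining values lie within [-8.50, 674.00].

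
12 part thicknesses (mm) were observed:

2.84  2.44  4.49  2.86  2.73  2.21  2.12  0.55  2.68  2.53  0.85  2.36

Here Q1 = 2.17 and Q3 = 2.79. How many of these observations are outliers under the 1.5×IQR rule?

3

IQR = 0.62; fences at 2.17 − 0.93 = 1.24 and 2.79 + 0.93 = 3.72.
Outside the cutoffs: 0.55, 0.85, 4.49.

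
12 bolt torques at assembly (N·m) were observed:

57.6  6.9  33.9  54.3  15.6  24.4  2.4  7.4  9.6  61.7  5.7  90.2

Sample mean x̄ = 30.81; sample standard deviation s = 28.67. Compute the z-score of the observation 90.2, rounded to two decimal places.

2.07

z = (90.2 − 30.81) / 28.67 = 2.07.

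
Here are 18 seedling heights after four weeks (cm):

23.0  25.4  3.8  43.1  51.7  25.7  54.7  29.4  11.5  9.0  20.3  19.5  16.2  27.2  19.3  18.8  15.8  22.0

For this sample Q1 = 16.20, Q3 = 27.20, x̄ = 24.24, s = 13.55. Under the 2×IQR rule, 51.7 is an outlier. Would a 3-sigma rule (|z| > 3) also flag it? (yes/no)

z = (51.7 − 24.24) / 13.55 = 2.03.
|z| = 2.03 ≤ 3.

no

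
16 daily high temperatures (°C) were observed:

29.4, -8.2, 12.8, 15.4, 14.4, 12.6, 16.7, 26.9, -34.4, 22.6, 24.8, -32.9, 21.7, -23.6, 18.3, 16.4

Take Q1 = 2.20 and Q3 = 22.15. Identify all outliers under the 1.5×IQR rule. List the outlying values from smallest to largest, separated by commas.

IQR = Q3 − Q1 = 22.15 − 2.20 = 19.95.
Lower fence = Q1 − 1.5·IQR = 2.20 − 29.925 = -27.725.
Upper fence = Q3 + 1.5·IQR = 22.15 + 29.925 = 52.075.
-34.4 < -27.725 → outlier.
-32.9 < -27.725 → outlier.
All remaining values lie within [-27.725, 52.075].

-34.4, -32.9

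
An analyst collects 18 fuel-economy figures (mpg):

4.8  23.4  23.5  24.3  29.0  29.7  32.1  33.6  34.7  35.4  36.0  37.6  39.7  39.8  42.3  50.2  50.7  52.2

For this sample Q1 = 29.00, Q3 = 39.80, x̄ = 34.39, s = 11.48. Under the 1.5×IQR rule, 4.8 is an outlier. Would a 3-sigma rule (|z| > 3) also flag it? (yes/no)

no

z = (4.8 − 34.39) / 11.48 = -2.58.
|z| = 2.58 ≤ 3.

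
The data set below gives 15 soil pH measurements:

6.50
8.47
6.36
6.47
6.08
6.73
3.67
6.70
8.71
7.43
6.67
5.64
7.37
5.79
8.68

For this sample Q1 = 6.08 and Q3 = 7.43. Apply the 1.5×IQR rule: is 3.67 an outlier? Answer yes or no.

IQR = Q3 − Q1 = 7.43 − 6.08 = 1.35.
Lower fence = Q1 − 1.5·IQR = 6.08 − 2.025 = 4.055.
Upper fence = Q3 + 1.5·IQR = 7.43 + 2.025 = 9.455.
3.67 lies below the lower fence.

yes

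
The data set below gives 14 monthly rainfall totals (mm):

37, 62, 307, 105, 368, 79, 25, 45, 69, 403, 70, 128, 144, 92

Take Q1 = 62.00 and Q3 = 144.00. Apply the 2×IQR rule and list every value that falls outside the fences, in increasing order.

IQR = Q3 − Q1 = 144.00 − 62.00 = 82.00.
Lower fence = Q1 − 2·IQR = 62.00 − 164.00 = -102.00.
Upper fence = Q3 + 2·IQR = 144.00 + 164.00 = 308.00.
368 > 308.00 → outlier.
403 > 308.00 → outlier.
All remaining values lie within [-102.00, 308.00].

368, 403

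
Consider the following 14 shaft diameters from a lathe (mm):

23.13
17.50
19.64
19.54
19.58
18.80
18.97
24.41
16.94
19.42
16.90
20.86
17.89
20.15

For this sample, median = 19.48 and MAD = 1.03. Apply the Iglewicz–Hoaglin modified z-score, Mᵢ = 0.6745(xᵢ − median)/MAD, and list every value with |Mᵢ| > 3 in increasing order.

|Mᵢ| > 3 ⇔ |xᵢ − 19.48| > 3·1.03/0.6745 = 4.58.
So outliers lie outside [14.90, 24.06].
24.41: M = 3.23 → outlier.

24.41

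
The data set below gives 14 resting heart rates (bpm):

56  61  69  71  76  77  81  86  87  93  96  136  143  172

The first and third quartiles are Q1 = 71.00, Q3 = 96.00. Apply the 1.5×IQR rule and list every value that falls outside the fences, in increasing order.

IQR = Q3 − Q1 = 96.00 − 71.00 = 25.00.
Lower fence = Q1 − 1.5·IQR = 71.00 − 37.50 = 33.50.
Upper fence = Q3 + 1.5·IQR = 96.00 + 37.50 = 133.50.
136 > 133.50 → outlier.
143 > 133.50 → outlier.
172 > 133.50 → outlier.
All remaining values lie within [33.50, 133.50].

136, 143, 172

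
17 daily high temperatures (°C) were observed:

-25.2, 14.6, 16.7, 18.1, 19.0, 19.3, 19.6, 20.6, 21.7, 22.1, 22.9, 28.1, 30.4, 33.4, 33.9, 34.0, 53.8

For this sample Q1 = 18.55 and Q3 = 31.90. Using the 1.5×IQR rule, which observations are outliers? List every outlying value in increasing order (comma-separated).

IQR = Q3 − Q1 = 31.90 − 18.55 = 13.35.
Lower fence = Q1 − 1.5·IQR = 18.55 − 20.025 = -1.475.
Upper fence = Q3 + 1.5·IQR = 31.90 + 20.025 = 51.925.
-25.2 < -1.475 → outlier.
53.8 > 51.925 → outlier.
All remaining values lie within [-1.475, 51.925].

-25.2, 53.8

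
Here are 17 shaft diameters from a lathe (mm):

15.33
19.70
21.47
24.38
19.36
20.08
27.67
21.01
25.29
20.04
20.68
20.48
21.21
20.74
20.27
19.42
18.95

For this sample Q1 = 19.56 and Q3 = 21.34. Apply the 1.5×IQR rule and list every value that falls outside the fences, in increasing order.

IQR = Q3 − Q1 = 21.34 − 19.56 = 1.78.
Lower fence = Q1 − 1.5·IQR = 19.56 − 2.67 = 16.89.
Upper fence = Q3 + 1.5·IQR = 21.34 + 2.67 = 24.01.
15.33 < 16.89 → outlier.
24.38 > 24.01 → outlier.
25.29 > 24.01 → outlier.
27.67 > 24.01 → outlier.
All remaining values lie within [16.89, 24.01].

15.33, 24.38, 25.29, 27.67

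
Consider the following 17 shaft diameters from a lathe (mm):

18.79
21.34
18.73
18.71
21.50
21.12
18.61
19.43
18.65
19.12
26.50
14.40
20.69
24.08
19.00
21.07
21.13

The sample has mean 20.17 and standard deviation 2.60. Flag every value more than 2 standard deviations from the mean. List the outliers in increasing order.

Cutoffs at x̄ ± 2s: 20.17 ± 2·2.60 = [14.97, 25.37].
14.40: z = -2.22, |z| > 2 → outlier.
26.50: z = 2.43, |z| > 2 → outlier.
Every other value lies within [14.97, 25.37].

14.40, 26.50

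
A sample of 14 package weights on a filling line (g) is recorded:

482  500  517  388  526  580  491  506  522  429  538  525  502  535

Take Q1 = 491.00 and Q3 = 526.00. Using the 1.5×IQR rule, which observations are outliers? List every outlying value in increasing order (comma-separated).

388, 429, 580

IQR = Q3 − Q1 = 526.00 − 491.00 = 35.00.
Lower fence = Q1 − 1.5·IQR = 491.00 − 52.50 = 438.50.
Upper fence = Q3 + 1.5·IQR = 526.00 + 52.50 = 578.50.
388 < 438.50 → outlier.
429 < 438.50 → outlier.
580 > 578.50 → outlier.
All remaining values lie within [438.50, 578.50].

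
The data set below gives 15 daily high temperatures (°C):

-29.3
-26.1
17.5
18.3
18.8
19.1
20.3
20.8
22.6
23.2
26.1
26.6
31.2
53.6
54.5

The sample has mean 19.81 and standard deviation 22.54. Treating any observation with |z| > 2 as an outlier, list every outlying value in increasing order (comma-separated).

Cutoffs at x̄ ± 2s: 19.81 ± 2·22.54 = [-25.27, 64.89].
-29.3: z = -2.18, |z| > 2 → outlier.
-26.1: z = -2.04, |z| > 2 → outlier.
Every other value lies within [-25.27, 64.89].

-29.3, -26.1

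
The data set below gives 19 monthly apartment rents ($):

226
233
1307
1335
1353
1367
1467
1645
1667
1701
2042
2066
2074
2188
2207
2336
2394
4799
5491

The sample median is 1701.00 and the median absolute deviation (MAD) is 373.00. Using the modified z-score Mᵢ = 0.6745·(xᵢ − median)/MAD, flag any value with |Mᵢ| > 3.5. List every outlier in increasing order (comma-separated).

4799, 5491

|Mᵢ| > 3.5 ⇔ |xᵢ − 1701.00| > 3.5·373.00/0.6745 = 1935.51.
So outliers lie outside [-234.51, 3636.51].
4799: M = 5.60 → outlier.
5491: M = 6.85 → outlier.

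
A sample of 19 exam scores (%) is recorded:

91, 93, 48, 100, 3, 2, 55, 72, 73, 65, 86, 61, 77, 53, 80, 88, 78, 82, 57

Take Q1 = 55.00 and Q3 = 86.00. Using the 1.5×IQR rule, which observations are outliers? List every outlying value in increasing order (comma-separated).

IQR = Q3 − Q1 = 86.00 − 55.00 = 31.00.
Lower fence = Q1 − 1.5·IQR = 55.00 − 46.50 = 8.50.
Upper fence = Q3 + 1.5·IQR = 86.00 + 46.50 = 132.50.
2 < 8.50 → outlier.
3 < 8.50 → outlier.
All remaining values lie within [8.50, 132.50].

2, 3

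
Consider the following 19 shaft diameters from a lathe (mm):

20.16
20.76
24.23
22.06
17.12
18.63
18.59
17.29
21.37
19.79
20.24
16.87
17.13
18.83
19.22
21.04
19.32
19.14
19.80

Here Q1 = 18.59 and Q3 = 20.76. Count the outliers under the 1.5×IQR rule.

IQR = 2.17; fences at 18.59 − 3.255 = 15.335 and 20.76 + 3.255 = 24.015.
Outside the cutoffs: 24.23.

1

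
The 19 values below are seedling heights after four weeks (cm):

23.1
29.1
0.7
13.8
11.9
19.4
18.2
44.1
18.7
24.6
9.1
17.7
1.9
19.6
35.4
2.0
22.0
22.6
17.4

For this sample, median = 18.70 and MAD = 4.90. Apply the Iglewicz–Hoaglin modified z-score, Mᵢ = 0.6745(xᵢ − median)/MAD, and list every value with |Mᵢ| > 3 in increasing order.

44.1

|Mᵢ| > 3 ⇔ |xᵢ − 18.70| > 3·4.90/0.6745 = 21.79.
So outliers lie outside [-3.09, 40.49].
44.1: M = 3.50 → outlier.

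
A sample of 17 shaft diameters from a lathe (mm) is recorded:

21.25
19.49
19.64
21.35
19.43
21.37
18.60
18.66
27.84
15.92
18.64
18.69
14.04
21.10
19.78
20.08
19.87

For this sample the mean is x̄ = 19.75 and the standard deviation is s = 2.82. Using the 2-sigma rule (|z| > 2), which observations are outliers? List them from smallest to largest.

Cutoffs at x̄ ± 2s: 19.75 ± 2·2.82 = [14.11, 25.39].
14.04: z = -2.02, |z| > 2 → outlier.
27.84: z = 2.87, |z| > 2 → outlier.
Every other value lies within [14.11, 25.39].

14.04, 27.84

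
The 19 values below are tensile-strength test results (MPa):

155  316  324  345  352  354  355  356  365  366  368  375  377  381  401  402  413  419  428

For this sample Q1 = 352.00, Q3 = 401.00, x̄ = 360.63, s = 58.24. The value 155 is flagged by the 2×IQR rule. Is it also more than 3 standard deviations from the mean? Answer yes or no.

yes

z = (155 − 360.63) / 58.24 = -3.53.
|z| = 3.53 > 3.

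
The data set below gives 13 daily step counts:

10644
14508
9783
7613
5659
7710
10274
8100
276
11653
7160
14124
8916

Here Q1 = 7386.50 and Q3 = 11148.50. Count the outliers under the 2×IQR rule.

IQR = 3762.00; fences at 7386.50 − 7524.00 = -137.50 and 11148.50 + 7524.00 = 18672.50.
Every value lies within the cutoffs.

0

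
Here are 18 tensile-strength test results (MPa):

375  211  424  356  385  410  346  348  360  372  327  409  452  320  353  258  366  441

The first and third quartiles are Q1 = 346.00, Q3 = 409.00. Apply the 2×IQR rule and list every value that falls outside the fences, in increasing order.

IQR = Q3 − Q1 = 409.00 − 346.00 = 63.00.
Lower fence = Q1 − 2·IQR = 346.00 − 126.00 = 220.00.
Upper fence = Q3 + 2·IQR = 409.00 + 126.00 = 535.00.
211 < 220.00 → outlier.
All remaining values lie within [220.00, 535.00].

211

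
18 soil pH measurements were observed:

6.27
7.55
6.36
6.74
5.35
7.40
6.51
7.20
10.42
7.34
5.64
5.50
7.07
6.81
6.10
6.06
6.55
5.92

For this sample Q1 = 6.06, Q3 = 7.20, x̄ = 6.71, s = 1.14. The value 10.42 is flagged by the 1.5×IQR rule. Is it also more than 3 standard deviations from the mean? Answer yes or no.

z = (10.42 − 6.71) / 1.14 = 3.25.
|z| = 3.25 > 3.

yes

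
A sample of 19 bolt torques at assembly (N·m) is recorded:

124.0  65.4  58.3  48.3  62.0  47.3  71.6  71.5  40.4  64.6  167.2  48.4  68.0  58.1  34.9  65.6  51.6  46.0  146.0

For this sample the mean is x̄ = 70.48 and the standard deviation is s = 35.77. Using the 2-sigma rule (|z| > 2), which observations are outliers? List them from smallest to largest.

Cutoffs at x̄ ± 2s: 70.48 ± 2·35.77 = [-1.06, 142.02].
146.0: z = 2.11, |z| > 2 → outlier.
167.2: z = 2.70, |z| > 2 → outlier.
Every other value lies within [-1.06, 142.02].

146.0, 167.2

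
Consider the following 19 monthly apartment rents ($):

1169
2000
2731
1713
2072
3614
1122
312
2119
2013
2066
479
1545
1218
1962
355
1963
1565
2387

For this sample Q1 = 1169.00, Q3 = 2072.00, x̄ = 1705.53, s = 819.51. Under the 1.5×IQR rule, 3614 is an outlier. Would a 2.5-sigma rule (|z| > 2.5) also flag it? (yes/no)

no

z = (3614 − 1705.53) / 819.51 = 2.33.
|z| = 2.33 ≤ 2.5.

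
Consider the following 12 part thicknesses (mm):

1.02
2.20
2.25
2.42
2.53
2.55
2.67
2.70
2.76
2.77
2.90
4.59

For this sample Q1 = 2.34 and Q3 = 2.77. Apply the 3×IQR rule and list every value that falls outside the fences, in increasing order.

1.02, 4.59

IQR = Q3 − Q1 = 2.77 − 2.34 = 0.43.
Lower fence = Q1 − 3·IQR = 2.34 − 1.29 = 1.05.
Upper fence = Q3 + 3·IQR = 2.77 + 1.29 = 4.06.
1.02 < 1.05 → outlier.
4.59 > 4.06 → outlier.
All remaining values lie within [1.05, 4.06].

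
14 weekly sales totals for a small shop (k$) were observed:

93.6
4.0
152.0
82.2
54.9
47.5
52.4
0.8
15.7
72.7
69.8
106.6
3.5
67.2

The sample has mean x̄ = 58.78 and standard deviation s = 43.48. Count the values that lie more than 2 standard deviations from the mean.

1

Cutoffs: x̄ ± 2s = [-28.18, 145.74].
Outside the cutoffs: 152.0.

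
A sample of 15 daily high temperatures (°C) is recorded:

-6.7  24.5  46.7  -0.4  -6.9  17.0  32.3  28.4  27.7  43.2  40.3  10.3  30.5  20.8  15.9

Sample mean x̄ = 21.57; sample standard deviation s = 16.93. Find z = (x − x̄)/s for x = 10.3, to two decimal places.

z = (10.3 − 21.57) / 16.93 = -0.67.

-0.67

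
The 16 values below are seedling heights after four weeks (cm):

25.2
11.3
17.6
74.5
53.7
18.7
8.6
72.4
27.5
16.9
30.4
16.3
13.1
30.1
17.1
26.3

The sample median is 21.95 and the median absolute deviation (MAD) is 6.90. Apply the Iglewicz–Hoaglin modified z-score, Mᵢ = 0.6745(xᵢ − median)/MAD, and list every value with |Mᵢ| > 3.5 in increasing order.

|Mᵢ| > 3.5 ⇔ |xᵢ − 21.95| > 3.5·6.90/0.6745 = 35.80.
So outliers lie outside [-13.85, 57.75].
72.4: M = 4.93 → outlier.
74.5: M = 5.14 → outlier.

72.4, 74.5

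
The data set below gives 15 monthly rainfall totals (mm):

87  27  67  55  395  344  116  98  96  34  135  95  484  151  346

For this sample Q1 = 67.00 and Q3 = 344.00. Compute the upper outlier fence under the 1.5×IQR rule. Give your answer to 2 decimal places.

IQR = Q3 − Q1 = 344.00 − 67.00 = 277.00.
Lower fence = Q1 − 1.5·IQR = 67.00 − 415.50 = -348.50.
Upper fence = Q3 + 1.5·IQR = 344.00 + 415.50 = 759.50.

759.50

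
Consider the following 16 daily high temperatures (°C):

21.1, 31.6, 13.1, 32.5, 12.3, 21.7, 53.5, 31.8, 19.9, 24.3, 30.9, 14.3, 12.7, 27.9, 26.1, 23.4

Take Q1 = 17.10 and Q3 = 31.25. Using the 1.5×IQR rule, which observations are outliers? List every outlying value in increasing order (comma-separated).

IQR = Q3 − Q1 = 31.25 − 17.10 = 14.15.
Lower fence = Q1 − 1.5·IQR = 17.10 − 21.225 = -4.125.
Upper fence = Q3 + 1.5·IQR = 31.25 + 21.225 = 52.475.
53.5 > 52.475 → outlier.
All remaining values lie within [-4.125, 52.475].

53.5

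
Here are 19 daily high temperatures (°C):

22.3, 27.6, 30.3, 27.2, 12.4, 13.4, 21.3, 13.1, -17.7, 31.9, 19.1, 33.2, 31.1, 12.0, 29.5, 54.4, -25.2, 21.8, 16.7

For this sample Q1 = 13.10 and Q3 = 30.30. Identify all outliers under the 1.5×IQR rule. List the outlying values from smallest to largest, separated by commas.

IQR = Q3 − Q1 = 30.30 − 13.10 = 17.20.
Lower fence = Q1 − 1.5·IQR = 13.10 − 25.80 = -12.70.
Upper fence = Q3 + 1.5·IQR = 30.30 + 25.80 = 56.10.
-25.2 < -12.70 → outlier.
-17.7 < -12.70 → outlier.
All remaining values lie within [-12.70, 56.10].

-25.2, -17.7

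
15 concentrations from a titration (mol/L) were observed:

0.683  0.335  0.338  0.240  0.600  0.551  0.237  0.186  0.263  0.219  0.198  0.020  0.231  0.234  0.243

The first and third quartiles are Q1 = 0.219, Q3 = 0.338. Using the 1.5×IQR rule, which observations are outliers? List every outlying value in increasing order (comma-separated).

IQR = Q3 − Q1 = 0.338 − 0.219 = 0.119.
Lower fence = Q1 − 1.5·IQR = 0.219 − 0.1785 = 0.0405.
Upper fence = Q3 + 1.5·IQR = 0.338 + 0.1785 = 0.5165.
0.020 < 0.0405 → outlier.
0.551 > 0.5165 → outlier.
0.600 > 0.5165 → outlier.
0.683 > 0.5165 → outlier.
All remaining values lie within [0.0405, 0.5165].

0.020, 0.551, 0.600, 0.683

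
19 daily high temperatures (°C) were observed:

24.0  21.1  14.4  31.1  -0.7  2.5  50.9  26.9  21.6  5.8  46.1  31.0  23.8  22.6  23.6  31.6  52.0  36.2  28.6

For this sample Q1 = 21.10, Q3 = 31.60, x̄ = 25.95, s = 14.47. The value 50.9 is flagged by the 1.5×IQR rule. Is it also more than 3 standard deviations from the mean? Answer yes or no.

no

z = (50.9 − 25.95) / 14.47 = 1.72.
|z| = 1.72 ≤ 3.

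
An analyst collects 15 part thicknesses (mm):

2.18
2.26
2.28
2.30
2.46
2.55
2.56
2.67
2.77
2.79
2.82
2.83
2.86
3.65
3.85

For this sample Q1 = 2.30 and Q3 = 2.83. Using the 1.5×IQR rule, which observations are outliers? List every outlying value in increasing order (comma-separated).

IQR = Q3 − Q1 = 2.83 − 2.30 = 0.53.
Lower fence = Q1 − 1.5·IQR = 2.30 − 0.795 = 1.505.
Upper fence = Q3 + 1.5·IQR = 2.83 + 0.795 = 3.625.
3.65 > 3.625 → outlier.
3.85 > 3.625 → outlier.
All remaining values lie within [1.505, 3.625].

3.65, 3.85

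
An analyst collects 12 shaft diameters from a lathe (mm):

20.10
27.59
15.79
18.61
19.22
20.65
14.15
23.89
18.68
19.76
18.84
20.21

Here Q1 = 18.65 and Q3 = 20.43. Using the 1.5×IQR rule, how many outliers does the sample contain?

IQR = 1.78; fences at 18.65 − 2.67 = 15.98 and 20.43 + 2.67 = 23.10.
Outside the cutoffs: 14.15, 15.79, 23.89, 27.59.

4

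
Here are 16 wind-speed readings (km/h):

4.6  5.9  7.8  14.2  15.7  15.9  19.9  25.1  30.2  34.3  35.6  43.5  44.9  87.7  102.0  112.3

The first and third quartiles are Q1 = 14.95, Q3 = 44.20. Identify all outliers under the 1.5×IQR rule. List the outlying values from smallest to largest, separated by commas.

IQR = Q3 − Q1 = 44.20 − 14.95 = 29.25.
Lower fence = Q1 − 1.5·IQR = 14.95 − 43.875 = -28.925.
Upper fence = Q3 + 1.5·IQR = 44.20 + 43.875 = 88.075.
102.0 > 88.075 → outlier.
112.3 > 88.075 → outlier.
All remaining values lie within [-28.925, 88.075].

102.0, 112.3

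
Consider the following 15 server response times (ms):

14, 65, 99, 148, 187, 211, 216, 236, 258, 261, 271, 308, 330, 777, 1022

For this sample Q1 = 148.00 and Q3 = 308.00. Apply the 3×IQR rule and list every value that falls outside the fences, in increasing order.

IQR = Q3 − Q1 = 308.00 − 148.00 = 160.00.
Lower fence = Q1 − 3·IQR = 148.00 − 480.00 = -332.00.
Upper fence = Q3 + 3·IQR = 308.00 + 480.00 = 788.00.
1022 > 788.00 → outlier.
All remaining values lie within [-332.00, 788.00].

1022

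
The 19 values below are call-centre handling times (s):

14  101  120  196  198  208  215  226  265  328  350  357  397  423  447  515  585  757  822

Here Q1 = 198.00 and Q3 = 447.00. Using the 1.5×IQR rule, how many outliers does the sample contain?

IQR = 249.00; fences at 198.00 − 373.50 = -175.50 and 447.00 + 373.50 = 820.50.
Outside the cutoffs: 822.

1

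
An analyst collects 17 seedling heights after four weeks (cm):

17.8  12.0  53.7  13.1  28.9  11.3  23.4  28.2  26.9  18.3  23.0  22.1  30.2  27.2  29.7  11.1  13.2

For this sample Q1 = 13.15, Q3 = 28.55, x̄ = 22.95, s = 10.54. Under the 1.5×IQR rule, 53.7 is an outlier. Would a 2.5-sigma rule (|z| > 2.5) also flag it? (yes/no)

yes

z = (53.7 − 22.95) / 10.54 = 2.92.
|z| = 2.92 > 2.5.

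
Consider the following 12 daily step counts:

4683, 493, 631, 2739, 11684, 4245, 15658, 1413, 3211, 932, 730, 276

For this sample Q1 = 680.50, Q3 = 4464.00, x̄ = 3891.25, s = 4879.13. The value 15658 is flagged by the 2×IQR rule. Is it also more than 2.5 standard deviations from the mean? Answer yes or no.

no

z = (15658 − 3891.25) / 4879.13 = 2.41.
|z| = 2.41 ≤ 2.5.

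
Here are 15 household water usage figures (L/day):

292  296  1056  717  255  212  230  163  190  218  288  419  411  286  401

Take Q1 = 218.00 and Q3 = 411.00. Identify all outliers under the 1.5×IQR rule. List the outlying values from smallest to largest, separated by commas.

717, 1056

IQR = Q3 − Q1 = 411.00 − 218.00 = 193.00.
Lower fence = Q1 − 1.5·IQR = 218.00 − 289.50 = -71.50.
Upper fence = Q3 + 1.5·IQR = 411.00 + 289.50 = 700.50.
717 > 700.50 → outlier.
1056 > 700.50 → outlier.
All remaining values lie within [-71.50, 700.50].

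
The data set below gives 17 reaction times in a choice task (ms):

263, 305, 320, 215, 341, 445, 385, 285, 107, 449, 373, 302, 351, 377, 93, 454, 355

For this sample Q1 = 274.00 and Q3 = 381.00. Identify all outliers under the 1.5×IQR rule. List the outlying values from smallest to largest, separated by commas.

93, 107

IQR = Q3 − Q1 = 381.00 − 274.00 = 107.00.
Lower fence = Q1 − 1.5·IQR = 274.00 − 160.50 = 113.50.
Upper fence = Q3 + 1.5·IQR = 381.00 + 160.50 = 541.50.
93 < 113.50 → outlier.
107 < 113.50 → outlier.
All remaining values lie within [113.50, 541.50].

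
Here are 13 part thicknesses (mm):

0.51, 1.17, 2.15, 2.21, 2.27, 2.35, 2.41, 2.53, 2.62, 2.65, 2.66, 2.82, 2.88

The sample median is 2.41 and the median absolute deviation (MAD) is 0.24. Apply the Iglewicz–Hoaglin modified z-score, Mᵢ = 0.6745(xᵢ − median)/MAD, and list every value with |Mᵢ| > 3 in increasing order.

0.51, 1.17

|Mᵢ| > 3 ⇔ |xᵢ − 2.41| > 3·0.24/0.6745 = 1.07.
So outliers lie outside [1.34, 3.48].
0.51: M = -5.34 → outlier.
1.17: M = -3.48 → outlier.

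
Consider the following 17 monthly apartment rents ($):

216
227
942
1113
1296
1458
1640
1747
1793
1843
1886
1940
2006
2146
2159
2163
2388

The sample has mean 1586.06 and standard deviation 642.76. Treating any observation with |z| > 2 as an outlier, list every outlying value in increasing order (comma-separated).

216, 227

Cutoffs at x̄ ± 2s: 1586.06 ± 2·642.76 = [300.54, 2871.58].
216: z = -2.13, |z| > 2 → outlier.
227: z = -2.11, |z| > 2 → outlier.
Every other value lies within [300.54, 2871.58].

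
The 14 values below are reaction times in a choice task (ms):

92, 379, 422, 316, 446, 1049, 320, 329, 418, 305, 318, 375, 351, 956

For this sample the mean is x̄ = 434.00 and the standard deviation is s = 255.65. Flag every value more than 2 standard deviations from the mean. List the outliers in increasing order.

956, 1049

Cutoffs at x̄ ± 2s: 434.00 ± 2·255.65 = [-77.30, 945.30].
956: z = 2.04, |z| > 2 → outlier.
1049: z = 2.41, |z| > 2 → outlier.
Every other value lies within [-77.30, 945.30].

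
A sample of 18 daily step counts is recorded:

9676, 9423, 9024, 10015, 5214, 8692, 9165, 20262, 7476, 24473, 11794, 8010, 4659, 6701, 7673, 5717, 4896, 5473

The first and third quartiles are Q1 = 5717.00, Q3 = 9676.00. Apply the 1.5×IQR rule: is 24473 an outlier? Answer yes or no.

IQR = Q3 − Q1 = 9676.00 − 5717.00 = 3959.00.
Lower fence = Q1 − 1.5·IQR = 5717.00 − 5938.50 = -221.50.
Upper fence = Q3 + 1.5·IQR = 9676.00 + 5938.50 = 15614.50.
24473 lies above the upper fence.

yes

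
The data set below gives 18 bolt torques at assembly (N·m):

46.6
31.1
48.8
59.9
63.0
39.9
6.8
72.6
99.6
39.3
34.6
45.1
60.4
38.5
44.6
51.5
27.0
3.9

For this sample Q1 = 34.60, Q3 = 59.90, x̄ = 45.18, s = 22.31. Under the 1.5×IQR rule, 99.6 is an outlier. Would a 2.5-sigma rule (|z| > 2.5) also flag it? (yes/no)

z = (99.6 − 45.18) / 22.31 = 2.44.
|z| = 2.44 ≤ 2.5.

no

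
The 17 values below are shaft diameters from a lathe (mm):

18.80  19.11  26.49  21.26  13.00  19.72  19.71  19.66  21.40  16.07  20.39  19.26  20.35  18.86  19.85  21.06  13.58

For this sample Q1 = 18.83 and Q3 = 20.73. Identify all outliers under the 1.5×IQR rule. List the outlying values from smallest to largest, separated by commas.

13.00, 13.58, 26.49

IQR = Q3 − Q1 = 20.73 − 18.83 = 1.90.
Lower fence = Q1 − 1.5·IQR = 18.83 − 2.85 = 15.98.
Upper fence = Q3 + 1.5·IQR = 20.73 + 2.85 = 23.58.
13.00 < 15.98 → outlier.
13.58 < 15.98 → outlier.
26.49 > 23.58 → outlier.
All remaining values lie within [15.98, 23.58].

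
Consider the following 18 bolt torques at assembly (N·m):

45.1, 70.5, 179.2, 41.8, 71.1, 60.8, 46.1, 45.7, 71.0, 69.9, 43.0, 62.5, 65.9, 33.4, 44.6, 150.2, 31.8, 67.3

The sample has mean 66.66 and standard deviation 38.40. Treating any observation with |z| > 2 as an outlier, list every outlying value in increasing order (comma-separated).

Cutoffs at x̄ ± 2s: 66.66 ± 2·38.40 = [-10.14, 143.46].
150.2: z = 2.18, |z| > 2 → outlier.
179.2: z = 2.93, |z| > 2 → outlier.
Every other value lies within [-10.14, 143.46].

150.2, 179.2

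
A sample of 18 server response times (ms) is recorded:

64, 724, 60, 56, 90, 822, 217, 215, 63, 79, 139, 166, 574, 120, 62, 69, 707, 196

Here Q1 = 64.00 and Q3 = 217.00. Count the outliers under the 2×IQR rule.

IQR = 153.00; fences at 64.00 − 306.00 = -242.00 and 217.00 + 306.00 = 523.00.
Outside the cutoffs: 574, 707, 724, 822.

4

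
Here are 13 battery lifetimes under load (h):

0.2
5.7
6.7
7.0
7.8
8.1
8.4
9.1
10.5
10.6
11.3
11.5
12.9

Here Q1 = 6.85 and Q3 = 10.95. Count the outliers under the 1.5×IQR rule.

IQR = 4.10; fences at 6.85 − 6.15 = 0.70 and 10.95 + 6.15 = 17.10.
Outside the cutoffs: 0.2.

1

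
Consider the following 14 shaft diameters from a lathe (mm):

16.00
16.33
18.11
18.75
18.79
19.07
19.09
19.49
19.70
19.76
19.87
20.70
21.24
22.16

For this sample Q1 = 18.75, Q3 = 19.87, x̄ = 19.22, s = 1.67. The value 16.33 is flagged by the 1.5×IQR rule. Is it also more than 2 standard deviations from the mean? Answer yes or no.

z = (16.33 − 19.22) / 1.67 = -1.73.
|z| = 1.73 ≤ 2.

no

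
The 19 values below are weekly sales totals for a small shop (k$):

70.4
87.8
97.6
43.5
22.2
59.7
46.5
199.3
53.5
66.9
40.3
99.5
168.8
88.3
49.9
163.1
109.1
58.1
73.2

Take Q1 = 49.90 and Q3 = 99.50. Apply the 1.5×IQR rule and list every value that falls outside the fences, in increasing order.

IQR = Q3 − Q1 = 99.50 − 49.90 = 49.60.
Lower fence = Q1 − 1.5·IQR = 49.90 − 74.40 = -24.50.
Upper fence = Q3 + 1.5·IQR = 99.50 + 74.40 = 173.90.
199.3 > 173.90 → outlier.
All remaining values lie within [-24.50, 173.90].

199.3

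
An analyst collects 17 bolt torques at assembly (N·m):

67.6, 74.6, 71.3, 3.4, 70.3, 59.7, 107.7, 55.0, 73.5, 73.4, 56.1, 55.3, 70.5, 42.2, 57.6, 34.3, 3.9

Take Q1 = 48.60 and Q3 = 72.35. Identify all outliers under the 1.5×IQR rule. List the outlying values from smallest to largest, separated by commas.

IQR = Q3 − Q1 = 72.35 − 48.60 = 23.75.
Lower fence = Q1 − 1.5·IQR = 48.60 − 35.625 = 12.975.
Upper fence = Q3 + 1.5·IQR = 72.35 + 35.625 = 107.975.
3.4 < 12.975 → outlier.
3.9 < 12.975 → outlier.
All remaining values lie within [12.975, 107.975].

3.4, 3.9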